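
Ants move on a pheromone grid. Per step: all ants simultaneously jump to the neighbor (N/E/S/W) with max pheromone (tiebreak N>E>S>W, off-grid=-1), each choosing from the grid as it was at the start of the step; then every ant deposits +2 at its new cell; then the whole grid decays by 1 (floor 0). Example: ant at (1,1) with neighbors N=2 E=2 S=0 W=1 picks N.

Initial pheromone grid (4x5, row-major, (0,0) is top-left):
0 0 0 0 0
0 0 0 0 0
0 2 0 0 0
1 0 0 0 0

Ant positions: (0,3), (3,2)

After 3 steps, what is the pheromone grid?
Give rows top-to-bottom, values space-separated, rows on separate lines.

After step 1: ants at (0,4),(2,2)
  0 0 0 0 1
  0 0 0 0 0
  0 1 1 0 0
  0 0 0 0 0
After step 2: ants at (1,4),(2,1)
  0 0 0 0 0
  0 0 0 0 1
  0 2 0 0 0
  0 0 0 0 0
After step 3: ants at (0,4),(1,1)
  0 0 0 0 1
  0 1 0 0 0
  0 1 0 0 0
  0 0 0 0 0

0 0 0 0 1
0 1 0 0 0
0 1 0 0 0
0 0 0 0 0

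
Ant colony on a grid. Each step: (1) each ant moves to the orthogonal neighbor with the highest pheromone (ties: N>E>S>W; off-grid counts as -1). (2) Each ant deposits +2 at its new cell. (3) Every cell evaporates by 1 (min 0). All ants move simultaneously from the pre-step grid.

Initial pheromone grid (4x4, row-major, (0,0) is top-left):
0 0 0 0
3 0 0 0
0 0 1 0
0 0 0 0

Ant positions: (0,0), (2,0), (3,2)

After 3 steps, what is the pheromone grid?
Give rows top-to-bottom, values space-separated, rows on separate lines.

After step 1: ants at (1,0),(1,0),(2,2)
  0 0 0 0
  6 0 0 0
  0 0 2 0
  0 0 0 0
After step 2: ants at (0,0),(0,0),(1,2)
  3 0 0 0
  5 0 1 0
  0 0 1 0
  0 0 0 0
After step 3: ants at (1,0),(1,0),(2,2)
  2 0 0 0
  8 0 0 0
  0 0 2 0
  0 0 0 0

2 0 0 0
8 0 0 0
0 0 2 0
0 0 0 0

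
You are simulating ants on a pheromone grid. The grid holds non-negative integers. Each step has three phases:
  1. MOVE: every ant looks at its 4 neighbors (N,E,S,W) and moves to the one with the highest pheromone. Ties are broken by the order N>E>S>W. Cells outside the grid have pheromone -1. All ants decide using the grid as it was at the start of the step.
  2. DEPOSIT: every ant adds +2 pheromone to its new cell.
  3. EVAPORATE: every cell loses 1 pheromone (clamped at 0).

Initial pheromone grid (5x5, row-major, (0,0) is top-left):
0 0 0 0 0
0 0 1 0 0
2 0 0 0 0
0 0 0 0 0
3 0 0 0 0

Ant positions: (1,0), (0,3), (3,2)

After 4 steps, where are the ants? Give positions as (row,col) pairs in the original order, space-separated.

Step 1: ant0:(1,0)->S->(2,0) | ant1:(0,3)->E->(0,4) | ant2:(3,2)->N->(2,2)
  grid max=3 at (2,0)
Step 2: ant0:(2,0)->N->(1,0) | ant1:(0,4)->S->(1,4) | ant2:(2,2)->N->(1,2)
  grid max=2 at (2,0)
Step 3: ant0:(1,0)->S->(2,0) | ant1:(1,4)->N->(0,4) | ant2:(1,2)->N->(0,2)
  grid max=3 at (2,0)
Step 4: ant0:(2,0)->N->(1,0) | ant1:(0,4)->S->(1,4) | ant2:(0,2)->E->(0,3)
  grid max=2 at (2,0)

(1,0) (1,4) (0,3)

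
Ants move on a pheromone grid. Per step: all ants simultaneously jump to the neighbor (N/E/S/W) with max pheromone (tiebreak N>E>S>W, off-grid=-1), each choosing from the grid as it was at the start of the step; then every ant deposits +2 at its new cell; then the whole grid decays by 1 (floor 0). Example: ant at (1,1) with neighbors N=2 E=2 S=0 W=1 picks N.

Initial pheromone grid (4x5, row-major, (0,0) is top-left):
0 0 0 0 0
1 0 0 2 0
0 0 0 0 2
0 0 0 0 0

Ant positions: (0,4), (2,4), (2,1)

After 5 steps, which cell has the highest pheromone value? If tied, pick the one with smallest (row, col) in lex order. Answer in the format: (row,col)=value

Answer: (1,4)=7

Derivation:
Step 1: ant0:(0,4)->S->(1,4) | ant1:(2,4)->N->(1,4) | ant2:(2,1)->N->(1,1)
  grid max=3 at (1,4)
Step 2: ant0:(1,4)->S->(2,4) | ant1:(1,4)->S->(2,4) | ant2:(1,1)->N->(0,1)
  grid max=4 at (2,4)
Step 3: ant0:(2,4)->N->(1,4) | ant1:(2,4)->N->(1,4) | ant2:(0,1)->E->(0,2)
  grid max=5 at (1,4)
Step 4: ant0:(1,4)->S->(2,4) | ant1:(1,4)->S->(2,4) | ant2:(0,2)->E->(0,3)
  grid max=6 at (2,4)
Step 5: ant0:(2,4)->N->(1,4) | ant1:(2,4)->N->(1,4) | ant2:(0,3)->E->(0,4)
  grid max=7 at (1,4)
Final grid:
  0 0 0 0 1
  0 0 0 0 7
  0 0 0 0 5
  0 0 0 0 0
Max pheromone 7 at (1,4)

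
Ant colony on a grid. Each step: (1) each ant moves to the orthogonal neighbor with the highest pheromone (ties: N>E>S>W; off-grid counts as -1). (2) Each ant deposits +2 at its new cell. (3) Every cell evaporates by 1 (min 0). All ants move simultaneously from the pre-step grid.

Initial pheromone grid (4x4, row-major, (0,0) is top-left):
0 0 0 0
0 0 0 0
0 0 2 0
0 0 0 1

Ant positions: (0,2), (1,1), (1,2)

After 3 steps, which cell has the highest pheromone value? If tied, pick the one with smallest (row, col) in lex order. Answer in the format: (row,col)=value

Answer: (1,2)=4

Derivation:
Step 1: ant0:(0,2)->E->(0,3) | ant1:(1,1)->N->(0,1) | ant2:(1,2)->S->(2,2)
  grid max=3 at (2,2)
Step 2: ant0:(0,3)->S->(1,3) | ant1:(0,1)->E->(0,2) | ant2:(2,2)->N->(1,2)
  grid max=2 at (2,2)
Step 3: ant0:(1,3)->W->(1,2) | ant1:(0,2)->S->(1,2) | ant2:(1,2)->S->(2,2)
  grid max=4 at (1,2)
Final grid:
  0 0 0 0
  0 0 4 0
  0 0 3 0
  0 0 0 0
Max pheromone 4 at (1,2)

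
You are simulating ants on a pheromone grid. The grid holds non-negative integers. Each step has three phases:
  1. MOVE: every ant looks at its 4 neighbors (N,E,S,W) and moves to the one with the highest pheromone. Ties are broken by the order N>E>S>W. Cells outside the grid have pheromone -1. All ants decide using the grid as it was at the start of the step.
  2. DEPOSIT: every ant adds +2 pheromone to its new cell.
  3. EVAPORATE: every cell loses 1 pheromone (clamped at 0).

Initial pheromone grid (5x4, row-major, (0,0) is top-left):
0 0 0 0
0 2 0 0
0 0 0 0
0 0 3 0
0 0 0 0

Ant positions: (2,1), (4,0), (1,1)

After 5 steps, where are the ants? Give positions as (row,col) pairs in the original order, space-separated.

Step 1: ant0:(2,1)->N->(1,1) | ant1:(4,0)->N->(3,0) | ant2:(1,1)->N->(0,1)
  grid max=3 at (1,1)
Step 2: ant0:(1,1)->N->(0,1) | ant1:(3,0)->N->(2,0) | ant2:(0,1)->S->(1,1)
  grid max=4 at (1,1)
Step 3: ant0:(0,1)->S->(1,1) | ant1:(2,0)->N->(1,0) | ant2:(1,1)->N->(0,1)
  grid max=5 at (1,1)
Step 4: ant0:(1,1)->N->(0,1) | ant1:(1,0)->E->(1,1) | ant2:(0,1)->S->(1,1)
  grid max=8 at (1,1)
Step 5: ant0:(0,1)->S->(1,1) | ant1:(1,1)->N->(0,1) | ant2:(1,1)->N->(0,1)
  grid max=9 at (1,1)

(1,1) (0,1) (0,1)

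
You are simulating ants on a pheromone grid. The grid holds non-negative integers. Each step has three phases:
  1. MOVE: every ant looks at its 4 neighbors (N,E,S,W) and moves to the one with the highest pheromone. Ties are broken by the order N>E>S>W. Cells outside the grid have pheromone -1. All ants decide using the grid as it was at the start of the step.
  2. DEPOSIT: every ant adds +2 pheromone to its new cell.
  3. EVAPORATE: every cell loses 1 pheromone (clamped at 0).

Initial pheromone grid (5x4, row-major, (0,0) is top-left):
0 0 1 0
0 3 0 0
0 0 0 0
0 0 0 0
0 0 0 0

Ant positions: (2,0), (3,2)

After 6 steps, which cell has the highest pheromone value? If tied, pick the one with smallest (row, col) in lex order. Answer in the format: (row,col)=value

Answer: (1,1)=7

Derivation:
Step 1: ant0:(2,0)->N->(1,0) | ant1:(3,2)->N->(2,2)
  grid max=2 at (1,1)
Step 2: ant0:(1,0)->E->(1,1) | ant1:(2,2)->N->(1,2)
  grid max=3 at (1,1)
Step 3: ant0:(1,1)->E->(1,2) | ant1:(1,2)->W->(1,1)
  grid max=4 at (1,1)
Step 4: ant0:(1,2)->W->(1,1) | ant1:(1,1)->E->(1,2)
  grid max=5 at (1,1)
Step 5: ant0:(1,1)->E->(1,2) | ant1:(1,2)->W->(1,1)
  grid max=6 at (1,1)
Step 6: ant0:(1,2)->W->(1,1) | ant1:(1,1)->E->(1,2)
  grid max=7 at (1,1)
Final grid:
  0 0 0 0
  0 7 5 0
  0 0 0 0
  0 0 0 0
  0 0 0 0
Max pheromone 7 at (1,1)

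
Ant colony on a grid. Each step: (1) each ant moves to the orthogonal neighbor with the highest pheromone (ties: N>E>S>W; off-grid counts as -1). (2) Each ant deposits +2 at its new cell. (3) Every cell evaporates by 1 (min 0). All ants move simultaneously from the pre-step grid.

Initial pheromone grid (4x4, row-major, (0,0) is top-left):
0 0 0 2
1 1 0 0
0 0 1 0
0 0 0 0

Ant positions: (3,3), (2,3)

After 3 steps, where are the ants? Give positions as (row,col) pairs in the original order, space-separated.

Step 1: ant0:(3,3)->N->(2,3) | ant1:(2,3)->W->(2,2)
  grid max=2 at (2,2)
Step 2: ant0:(2,3)->W->(2,2) | ant1:(2,2)->E->(2,3)
  grid max=3 at (2,2)
Step 3: ant0:(2,2)->E->(2,3) | ant1:(2,3)->W->(2,2)
  grid max=4 at (2,2)

(2,3) (2,2)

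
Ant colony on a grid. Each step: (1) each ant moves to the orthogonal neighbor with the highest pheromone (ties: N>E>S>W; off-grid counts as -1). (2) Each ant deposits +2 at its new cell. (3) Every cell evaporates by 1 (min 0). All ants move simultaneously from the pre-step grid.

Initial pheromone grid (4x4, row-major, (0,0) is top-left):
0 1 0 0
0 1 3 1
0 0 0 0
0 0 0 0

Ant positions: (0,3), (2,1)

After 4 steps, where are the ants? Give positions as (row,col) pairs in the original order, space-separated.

Step 1: ant0:(0,3)->S->(1,3) | ant1:(2,1)->N->(1,1)
  grid max=2 at (1,1)
Step 2: ant0:(1,3)->W->(1,2) | ant1:(1,1)->E->(1,2)
  grid max=5 at (1,2)
Step 3: ant0:(1,2)->E->(1,3) | ant1:(1,2)->E->(1,3)
  grid max=4 at (1,2)
Step 4: ant0:(1,3)->W->(1,2) | ant1:(1,3)->W->(1,2)
  grid max=7 at (1,2)

(1,2) (1,2)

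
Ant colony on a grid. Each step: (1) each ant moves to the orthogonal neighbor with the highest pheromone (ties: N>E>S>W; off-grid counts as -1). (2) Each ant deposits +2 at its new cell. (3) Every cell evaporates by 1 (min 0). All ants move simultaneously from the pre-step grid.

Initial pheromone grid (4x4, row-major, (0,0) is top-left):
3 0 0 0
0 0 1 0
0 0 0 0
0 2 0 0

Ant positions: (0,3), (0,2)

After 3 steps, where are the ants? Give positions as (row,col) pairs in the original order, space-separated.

Step 1: ant0:(0,3)->S->(1,3) | ant1:(0,2)->S->(1,2)
  grid max=2 at (0,0)
Step 2: ant0:(1,3)->W->(1,2) | ant1:(1,2)->E->(1,3)
  grid max=3 at (1,2)
Step 3: ant0:(1,2)->E->(1,3) | ant1:(1,3)->W->(1,2)
  grid max=4 at (1,2)

(1,3) (1,2)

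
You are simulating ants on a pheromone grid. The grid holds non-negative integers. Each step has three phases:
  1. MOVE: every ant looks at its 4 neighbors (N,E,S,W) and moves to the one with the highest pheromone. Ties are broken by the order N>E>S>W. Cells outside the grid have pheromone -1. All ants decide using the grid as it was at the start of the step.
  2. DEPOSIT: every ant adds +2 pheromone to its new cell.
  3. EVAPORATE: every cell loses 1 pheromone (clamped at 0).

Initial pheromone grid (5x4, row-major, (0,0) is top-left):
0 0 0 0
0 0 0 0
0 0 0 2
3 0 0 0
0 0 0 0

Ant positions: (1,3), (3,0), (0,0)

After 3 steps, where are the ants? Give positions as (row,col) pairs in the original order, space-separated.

Step 1: ant0:(1,3)->S->(2,3) | ant1:(3,0)->N->(2,0) | ant2:(0,0)->E->(0,1)
  grid max=3 at (2,3)
Step 2: ant0:(2,3)->N->(1,3) | ant1:(2,0)->S->(3,0) | ant2:(0,1)->E->(0,2)
  grid max=3 at (3,0)
Step 3: ant0:(1,3)->S->(2,3) | ant1:(3,0)->N->(2,0) | ant2:(0,2)->E->(0,3)
  grid max=3 at (2,3)

(2,3) (2,0) (0,3)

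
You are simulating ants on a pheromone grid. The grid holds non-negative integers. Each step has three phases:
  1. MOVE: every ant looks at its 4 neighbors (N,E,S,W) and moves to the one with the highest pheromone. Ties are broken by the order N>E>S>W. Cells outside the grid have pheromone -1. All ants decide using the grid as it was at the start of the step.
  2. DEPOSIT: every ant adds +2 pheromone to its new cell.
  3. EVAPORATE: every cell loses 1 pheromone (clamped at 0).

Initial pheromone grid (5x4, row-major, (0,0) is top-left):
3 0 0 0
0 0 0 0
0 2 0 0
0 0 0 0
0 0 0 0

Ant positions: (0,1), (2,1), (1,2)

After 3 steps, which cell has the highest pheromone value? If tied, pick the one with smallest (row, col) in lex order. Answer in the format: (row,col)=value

Answer: (0,0)=4

Derivation:
Step 1: ant0:(0,1)->W->(0,0) | ant1:(2,1)->N->(1,1) | ant2:(1,2)->N->(0,2)
  grid max=4 at (0,0)
Step 2: ant0:(0,0)->E->(0,1) | ant1:(1,1)->S->(2,1) | ant2:(0,2)->E->(0,3)
  grid max=3 at (0,0)
Step 3: ant0:(0,1)->W->(0,0) | ant1:(2,1)->N->(1,1) | ant2:(0,3)->S->(1,3)
  grid max=4 at (0,0)
Final grid:
  4 0 0 0
  0 1 0 1
  0 1 0 0
  0 0 0 0
  0 0 0 0
Max pheromone 4 at (0,0)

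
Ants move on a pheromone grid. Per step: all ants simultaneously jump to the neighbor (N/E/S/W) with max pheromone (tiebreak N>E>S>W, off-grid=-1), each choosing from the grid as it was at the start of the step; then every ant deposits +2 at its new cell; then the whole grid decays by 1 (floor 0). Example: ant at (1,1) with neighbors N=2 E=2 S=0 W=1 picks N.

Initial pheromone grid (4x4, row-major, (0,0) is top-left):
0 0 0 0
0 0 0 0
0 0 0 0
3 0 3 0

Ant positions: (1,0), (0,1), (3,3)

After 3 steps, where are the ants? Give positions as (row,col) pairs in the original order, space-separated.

Step 1: ant0:(1,0)->N->(0,0) | ant1:(0,1)->E->(0,2) | ant2:(3,3)->W->(3,2)
  grid max=4 at (3,2)
Step 2: ant0:(0,0)->E->(0,1) | ant1:(0,2)->E->(0,3) | ant2:(3,2)->N->(2,2)
  grid max=3 at (3,2)
Step 3: ant0:(0,1)->E->(0,2) | ant1:(0,3)->S->(1,3) | ant2:(2,2)->S->(3,2)
  grid max=4 at (3,2)

(0,2) (1,3) (3,2)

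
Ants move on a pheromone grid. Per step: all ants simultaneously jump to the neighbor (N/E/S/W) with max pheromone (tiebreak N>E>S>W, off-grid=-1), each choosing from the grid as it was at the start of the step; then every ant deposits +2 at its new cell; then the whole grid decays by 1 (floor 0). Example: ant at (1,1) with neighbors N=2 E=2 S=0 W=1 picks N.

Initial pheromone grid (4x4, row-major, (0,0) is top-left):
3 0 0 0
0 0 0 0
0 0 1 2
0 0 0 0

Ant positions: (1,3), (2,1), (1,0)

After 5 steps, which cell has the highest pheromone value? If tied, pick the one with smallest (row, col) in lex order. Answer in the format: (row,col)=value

Answer: (2,3)=7

Derivation:
Step 1: ant0:(1,3)->S->(2,3) | ant1:(2,1)->E->(2,2) | ant2:(1,0)->N->(0,0)
  grid max=4 at (0,0)
Step 2: ant0:(2,3)->W->(2,2) | ant1:(2,2)->E->(2,3) | ant2:(0,0)->E->(0,1)
  grid max=4 at (2,3)
Step 3: ant0:(2,2)->E->(2,3) | ant1:(2,3)->W->(2,2) | ant2:(0,1)->W->(0,0)
  grid max=5 at (2,3)
Step 4: ant0:(2,3)->W->(2,2) | ant1:(2,2)->E->(2,3) | ant2:(0,0)->E->(0,1)
  grid max=6 at (2,3)
Step 5: ant0:(2,2)->E->(2,3) | ant1:(2,3)->W->(2,2) | ant2:(0,1)->W->(0,0)
  grid max=7 at (2,3)
Final grid:
  4 0 0 0
  0 0 0 0
  0 0 6 7
  0 0 0 0
Max pheromone 7 at (2,3)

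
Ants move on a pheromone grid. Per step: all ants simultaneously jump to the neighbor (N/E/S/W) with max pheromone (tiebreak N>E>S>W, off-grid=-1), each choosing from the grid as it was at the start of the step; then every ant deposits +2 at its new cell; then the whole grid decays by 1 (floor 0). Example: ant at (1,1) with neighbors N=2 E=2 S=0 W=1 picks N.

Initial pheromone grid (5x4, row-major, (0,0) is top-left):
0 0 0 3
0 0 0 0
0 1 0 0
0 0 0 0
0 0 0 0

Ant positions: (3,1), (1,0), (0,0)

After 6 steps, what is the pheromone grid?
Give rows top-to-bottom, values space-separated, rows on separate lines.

After step 1: ants at (2,1),(0,0),(0,1)
  1 1 0 2
  0 0 0 0
  0 2 0 0
  0 0 0 0
  0 0 0 0
After step 2: ants at (1,1),(0,1),(0,0)
  2 2 0 1
  0 1 0 0
  0 1 0 0
  0 0 0 0
  0 0 0 0
After step 3: ants at (0,1),(0,0),(0,1)
  3 5 0 0
  0 0 0 0
  0 0 0 0
  0 0 0 0
  0 0 0 0
After step 4: ants at (0,0),(0,1),(0,0)
  6 6 0 0
  0 0 0 0
  0 0 0 0
  0 0 0 0
  0 0 0 0
After step 5: ants at (0,1),(0,0),(0,1)
  7 9 0 0
  0 0 0 0
  0 0 0 0
  0 0 0 0
  0 0 0 0
After step 6: ants at (0,0),(0,1),(0,0)
  10 10 0 0
  0 0 0 0
  0 0 0 0
  0 0 0 0
  0 0 0 0

10 10 0 0
0 0 0 0
0 0 0 0
0 0 0 0
0 0 0 0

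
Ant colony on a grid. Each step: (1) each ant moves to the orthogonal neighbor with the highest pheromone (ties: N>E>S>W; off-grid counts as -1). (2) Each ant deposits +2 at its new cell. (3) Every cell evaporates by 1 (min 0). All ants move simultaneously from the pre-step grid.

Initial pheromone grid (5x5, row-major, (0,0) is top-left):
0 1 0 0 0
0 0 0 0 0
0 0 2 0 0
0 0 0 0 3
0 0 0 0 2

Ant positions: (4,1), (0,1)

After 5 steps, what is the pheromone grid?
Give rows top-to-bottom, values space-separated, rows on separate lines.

After step 1: ants at (3,1),(0,2)
  0 0 1 0 0
  0 0 0 0 0
  0 0 1 0 0
  0 1 0 0 2
  0 0 0 0 1
After step 2: ants at (2,1),(0,3)
  0 0 0 1 0
  0 0 0 0 0
  0 1 0 0 0
  0 0 0 0 1
  0 0 0 0 0
After step 3: ants at (1,1),(0,4)
  0 0 0 0 1
  0 1 0 0 0
  0 0 0 0 0
  0 0 0 0 0
  0 0 0 0 0
After step 4: ants at (0,1),(1,4)
  0 1 0 0 0
  0 0 0 0 1
  0 0 0 0 0
  0 0 0 0 0
  0 0 0 0 0
After step 5: ants at (0,2),(0,4)
  0 0 1 0 1
  0 0 0 0 0
  0 0 0 0 0
  0 0 0 0 0
  0 0 0 0 0

0 0 1 0 1
0 0 0 0 0
0 0 0 0 0
0 0 0 0 0
0 0 0 0 0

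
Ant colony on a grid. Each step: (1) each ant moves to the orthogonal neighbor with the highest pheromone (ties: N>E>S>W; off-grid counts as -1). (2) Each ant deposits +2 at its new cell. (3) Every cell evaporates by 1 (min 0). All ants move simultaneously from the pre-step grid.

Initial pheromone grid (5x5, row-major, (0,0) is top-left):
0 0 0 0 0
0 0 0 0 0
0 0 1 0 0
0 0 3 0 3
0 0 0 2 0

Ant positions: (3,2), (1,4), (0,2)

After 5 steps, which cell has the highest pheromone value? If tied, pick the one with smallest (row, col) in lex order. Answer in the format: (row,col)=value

Answer: (0,3)=5

Derivation:
Step 1: ant0:(3,2)->N->(2,2) | ant1:(1,4)->N->(0,4) | ant2:(0,2)->E->(0,3)
  grid max=2 at (2,2)
Step 2: ant0:(2,2)->S->(3,2) | ant1:(0,4)->W->(0,3) | ant2:(0,3)->E->(0,4)
  grid max=3 at (3,2)
Step 3: ant0:(3,2)->N->(2,2) | ant1:(0,3)->E->(0,4) | ant2:(0,4)->W->(0,3)
  grid max=3 at (0,3)
Step 4: ant0:(2,2)->S->(3,2) | ant1:(0,4)->W->(0,3) | ant2:(0,3)->E->(0,4)
  grid max=4 at (0,3)
Step 5: ant0:(3,2)->N->(2,2) | ant1:(0,3)->E->(0,4) | ant2:(0,4)->W->(0,3)
  grid max=5 at (0,3)
Final grid:
  0 0 0 5 5
  0 0 0 0 0
  0 0 2 0 0
  0 0 2 0 0
  0 0 0 0 0
Max pheromone 5 at (0,3)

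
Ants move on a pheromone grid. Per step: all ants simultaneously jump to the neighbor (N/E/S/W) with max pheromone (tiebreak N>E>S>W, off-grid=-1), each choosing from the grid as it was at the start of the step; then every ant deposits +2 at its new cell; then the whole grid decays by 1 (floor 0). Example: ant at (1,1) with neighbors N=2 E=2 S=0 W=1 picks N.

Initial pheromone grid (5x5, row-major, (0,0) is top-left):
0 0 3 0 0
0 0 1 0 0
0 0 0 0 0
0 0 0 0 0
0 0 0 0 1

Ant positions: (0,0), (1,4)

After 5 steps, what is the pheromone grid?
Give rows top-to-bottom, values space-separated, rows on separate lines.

After step 1: ants at (0,1),(0,4)
  0 1 2 0 1
  0 0 0 0 0
  0 0 0 0 0
  0 0 0 0 0
  0 0 0 0 0
After step 2: ants at (0,2),(1,4)
  0 0 3 0 0
  0 0 0 0 1
  0 0 0 0 0
  0 0 0 0 0
  0 0 0 0 0
After step 3: ants at (0,3),(0,4)
  0 0 2 1 1
  0 0 0 0 0
  0 0 0 0 0
  0 0 0 0 0
  0 0 0 0 0
After step 4: ants at (0,2),(0,3)
  0 0 3 2 0
  0 0 0 0 0
  0 0 0 0 0
  0 0 0 0 0
  0 0 0 0 0
After step 5: ants at (0,3),(0,2)
  0 0 4 3 0
  0 0 0 0 0
  0 0 0 0 0
  0 0 0 0 0
  0 0 0 0 0

0 0 4 3 0
0 0 0 0 0
0 0 0 0 0
0 0 0 0 0
0 0 0 0 0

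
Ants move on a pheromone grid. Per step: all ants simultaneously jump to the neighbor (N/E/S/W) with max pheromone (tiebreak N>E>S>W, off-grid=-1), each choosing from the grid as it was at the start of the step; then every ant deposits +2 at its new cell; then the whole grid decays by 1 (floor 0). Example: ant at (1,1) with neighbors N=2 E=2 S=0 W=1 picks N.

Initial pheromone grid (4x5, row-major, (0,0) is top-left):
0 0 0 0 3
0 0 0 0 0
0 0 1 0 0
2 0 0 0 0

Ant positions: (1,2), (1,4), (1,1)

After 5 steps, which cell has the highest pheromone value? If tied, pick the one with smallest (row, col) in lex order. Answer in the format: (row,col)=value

Answer: (0,2)=4

Derivation:
Step 1: ant0:(1,2)->S->(2,2) | ant1:(1,4)->N->(0,4) | ant2:(1,1)->N->(0,1)
  grid max=4 at (0,4)
Step 2: ant0:(2,2)->N->(1,2) | ant1:(0,4)->S->(1,4) | ant2:(0,1)->E->(0,2)
  grid max=3 at (0,4)
Step 3: ant0:(1,2)->N->(0,2) | ant1:(1,4)->N->(0,4) | ant2:(0,2)->S->(1,2)
  grid max=4 at (0,4)
Step 4: ant0:(0,2)->S->(1,2) | ant1:(0,4)->S->(1,4) | ant2:(1,2)->N->(0,2)
  grid max=3 at (0,2)
Step 5: ant0:(1,2)->N->(0,2) | ant1:(1,4)->N->(0,4) | ant2:(0,2)->S->(1,2)
  grid max=4 at (0,2)
Final grid:
  0 0 4 0 4
  0 0 4 0 0
  0 0 0 0 0
  0 0 0 0 0
Max pheromone 4 at (0,2)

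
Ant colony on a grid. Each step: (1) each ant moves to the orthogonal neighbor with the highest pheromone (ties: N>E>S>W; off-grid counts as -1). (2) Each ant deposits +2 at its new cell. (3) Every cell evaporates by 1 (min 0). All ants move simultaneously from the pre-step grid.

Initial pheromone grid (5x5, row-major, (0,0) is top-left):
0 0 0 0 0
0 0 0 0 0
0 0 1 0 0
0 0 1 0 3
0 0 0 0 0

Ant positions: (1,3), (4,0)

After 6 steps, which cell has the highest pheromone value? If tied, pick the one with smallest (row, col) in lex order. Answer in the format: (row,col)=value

Answer: (0,2)=1

Derivation:
Step 1: ant0:(1,3)->N->(0,3) | ant1:(4,0)->N->(3,0)
  grid max=2 at (3,4)
Step 2: ant0:(0,3)->E->(0,4) | ant1:(3,0)->N->(2,0)
  grid max=1 at (0,4)
Step 3: ant0:(0,4)->S->(1,4) | ant1:(2,0)->N->(1,0)
  grid max=1 at (1,0)
Step 4: ant0:(1,4)->N->(0,4) | ant1:(1,0)->N->(0,0)
  grid max=1 at (0,0)
Step 5: ant0:(0,4)->S->(1,4) | ant1:(0,0)->E->(0,1)
  grid max=1 at (0,1)
Step 6: ant0:(1,4)->N->(0,4) | ant1:(0,1)->E->(0,2)
  grid max=1 at (0,2)
Final grid:
  0 0 1 0 1
  0 0 0 0 0
  0 0 0 0 0
  0 0 0 0 0
  0 0 0 0 0
Max pheromone 1 at (0,2)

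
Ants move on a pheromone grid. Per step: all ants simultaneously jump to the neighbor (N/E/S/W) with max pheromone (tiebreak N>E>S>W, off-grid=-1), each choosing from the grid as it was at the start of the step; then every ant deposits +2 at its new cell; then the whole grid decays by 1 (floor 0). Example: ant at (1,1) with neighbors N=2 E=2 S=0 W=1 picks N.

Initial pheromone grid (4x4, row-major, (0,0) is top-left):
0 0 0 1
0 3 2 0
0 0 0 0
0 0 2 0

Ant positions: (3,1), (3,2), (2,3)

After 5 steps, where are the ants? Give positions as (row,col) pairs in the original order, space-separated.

Step 1: ant0:(3,1)->E->(3,2) | ant1:(3,2)->N->(2,2) | ant2:(2,3)->N->(1,3)
  grid max=3 at (3,2)
Step 2: ant0:(3,2)->N->(2,2) | ant1:(2,2)->S->(3,2) | ant2:(1,3)->W->(1,2)
  grid max=4 at (3,2)
Step 3: ant0:(2,2)->S->(3,2) | ant1:(3,2)->N->(2,2) | ant2:(1,2)->S->(2,2)
  grid max=5 at (2,2)
Step 4: ant0:(3,2)->N->(2,2) | ant1:(2,2)->S->(3,2) | ant2:(2,2)->S->(3,2)
  grid max=8 at (3,2)
Step 5: ant0:(2,2)->S->(3,2) | ant1:(3,2)->N->(2,2) | ant2:(3,2)->N->(2,2)
  grid max=9 at (2,2)

(3,2) (2,2) (2,2)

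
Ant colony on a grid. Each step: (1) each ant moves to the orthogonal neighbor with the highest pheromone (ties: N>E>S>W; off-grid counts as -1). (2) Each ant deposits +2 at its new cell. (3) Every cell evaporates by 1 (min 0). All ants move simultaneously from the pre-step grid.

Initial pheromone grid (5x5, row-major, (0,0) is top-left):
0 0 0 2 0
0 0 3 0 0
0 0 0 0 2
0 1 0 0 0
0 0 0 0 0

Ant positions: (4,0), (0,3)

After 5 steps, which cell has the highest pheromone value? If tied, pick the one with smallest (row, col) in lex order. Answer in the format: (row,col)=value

Answer: (0,1)=1

Derivation:
Step 1: ant0:(4,0)->N->(3,0) | ant1:(0,3)->E->(0,4)
  grid max=2 at (1,2)
Step 2: ant0:(3,0)->N->(2,0) | ant1:(0,4)->W->(0,3)
  grid max=2 at (0,3)
Step 3: ant0:(2,0)->N->(1,0) | ant1:(0,3)->E->(0,4)
  grid max=1 at (0,3)
Step 4: ant0:(1,0)->N->(0,0) | ant1:(0,4)->W->(0,3)
  grid max=2 at (0,3)
Step 5: ant0:(0,0)->E->(0,1) | ant1:(0,3)->E->(0,4)
  grid max=1 at (0,1)
Final grid:
  0 1 0 1 1
  0 0 0 0 0
  0 0 0 0 0
  0 0 0 0 0
  0 0 0 0 0
Max pheromone 1 at (0,1)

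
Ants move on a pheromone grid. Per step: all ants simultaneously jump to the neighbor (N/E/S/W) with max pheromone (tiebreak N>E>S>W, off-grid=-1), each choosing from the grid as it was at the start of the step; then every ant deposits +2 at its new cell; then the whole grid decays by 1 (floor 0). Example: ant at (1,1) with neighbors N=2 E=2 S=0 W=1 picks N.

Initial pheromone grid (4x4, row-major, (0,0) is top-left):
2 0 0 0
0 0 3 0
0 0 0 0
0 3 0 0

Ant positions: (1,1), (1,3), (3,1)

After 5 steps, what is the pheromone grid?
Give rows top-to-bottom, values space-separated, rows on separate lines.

After step 1: ants at (1,2),(1,2),(2,1)
  1 0 0 0
  0 0 6 0
  0 1 0 0
  0 2 0 0
After step 2: ants at (0,2),(0,2),(3,1)
  0 0 3 0
  0 0 5 0
  0 0 0 0
  0 3 0 0
After step 3: ants at (1,2),(1,2),(2,1)
  0 0 2 0
  0 0 8 0
  0 1 0 0
  0 2 0 0
After step 4: ants at (0,2),(0,2),(3,1)
  0 0 5 0
  0 0 7 0
  0 0 0 0
  0 3 0 0
After step 5: ants at (1,2),(1,2),(2,1)
  0 0 4 0
  0 0 10 0
  0 1 0 0
  0 2 0 0

0 0 4 0
0 0 10 0
0 1 0 0
0 2 0 0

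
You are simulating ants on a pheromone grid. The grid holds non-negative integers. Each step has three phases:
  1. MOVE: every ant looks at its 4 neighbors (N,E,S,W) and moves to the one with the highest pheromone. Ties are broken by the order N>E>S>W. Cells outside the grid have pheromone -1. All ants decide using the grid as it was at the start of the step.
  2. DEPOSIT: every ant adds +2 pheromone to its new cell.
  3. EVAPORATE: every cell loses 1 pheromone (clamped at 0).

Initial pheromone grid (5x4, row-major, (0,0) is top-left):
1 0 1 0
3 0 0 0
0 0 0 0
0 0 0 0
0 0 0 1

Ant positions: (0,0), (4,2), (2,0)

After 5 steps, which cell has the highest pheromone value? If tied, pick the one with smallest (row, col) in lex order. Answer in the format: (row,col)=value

Answer: (1,0)=10

Derivation:
Step 1: ant0:(0,0)->S->(1,0) | ant1:(4,2)->E->(4,3) | ant2:(2,0)->N->(1,0)
  grid max=6 at (1,0)
Step 2: ant0:(1,0)->N->(0,0) | ant1:(4,3)->N->(3,3) | ant2:(1,0)->N->(0,0)
  grid max=5 at (1,0)
Step 3: ant0:(0,0)->S->(1,0) | ant1:(3,3)->S->(4,3) | ant2:(0,0)->S->(1,0)
  grid max=8 at (1,0)
Step 4: ant0:(1,0)->N->(0,0) | ant1:(4,3)->N->(3,3) | ant2:(1,0)->N->(0,0)
  grid max=7 at (1,0)
Step 5: ant0:(0,0)->S->(1,0) | ant1:(3,3)->S->(4,3) | ant2:(0,0)->S->(1,0)
  grid max=10 at (1,0)
Final grid:
  4 0 0 0
  10 0 0 0
  0 0 0 0
  0 0 0 0
  0 0 0 2
Max pheromone 10 at (1,0)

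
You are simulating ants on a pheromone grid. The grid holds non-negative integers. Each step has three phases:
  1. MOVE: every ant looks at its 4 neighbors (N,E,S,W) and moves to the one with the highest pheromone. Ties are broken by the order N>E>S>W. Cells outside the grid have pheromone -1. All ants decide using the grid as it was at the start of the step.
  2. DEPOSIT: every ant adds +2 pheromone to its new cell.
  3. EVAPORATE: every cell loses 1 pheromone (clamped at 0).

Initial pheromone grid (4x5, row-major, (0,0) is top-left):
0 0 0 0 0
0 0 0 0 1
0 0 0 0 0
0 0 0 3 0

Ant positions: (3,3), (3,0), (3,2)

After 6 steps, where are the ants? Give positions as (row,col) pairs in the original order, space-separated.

Step 1: ant0:(3,3)->N->(2,3) | ant1:(3,0)->N->(2,0) | ant2:(3,2)->E->(3,3)
  grid max=4 at (3,3)
Step 2: ant0:(2,3)->S->(3,3) | ant1:(2,0)->N->(1,0) | ant2:(3,3)->N->(2,3)
  grid max=5 at (3,3)
Step 3: ant0:(3,3)->N->(2,3) | ant1:(1,0)->N->(0,0) | ant2:(2,3)->S->(3,3)
  grid max=6 at (3,3)
Step 4: ant0:(2,3)->S->(3,3) | ant1:(0,0)->E->(0,1) | ant2:(3,3)->N->(2,3)
  grid max=7 at (3,3)
Step 5: ant0:(3,3)->N->(2,3) | ant1:(0,1)->E->(0,2) | ant2:(2,3)->S->(3,3)
  grid max=8 at (3,3)
Step 6: ant0:(2,3)->S->(3,3) | ant1:(0,2)->E->(0,3) | ant2:(3,3)->N->(2,3)
  grid max=9 at (3,3)

(3,3) (0,3) (2,3)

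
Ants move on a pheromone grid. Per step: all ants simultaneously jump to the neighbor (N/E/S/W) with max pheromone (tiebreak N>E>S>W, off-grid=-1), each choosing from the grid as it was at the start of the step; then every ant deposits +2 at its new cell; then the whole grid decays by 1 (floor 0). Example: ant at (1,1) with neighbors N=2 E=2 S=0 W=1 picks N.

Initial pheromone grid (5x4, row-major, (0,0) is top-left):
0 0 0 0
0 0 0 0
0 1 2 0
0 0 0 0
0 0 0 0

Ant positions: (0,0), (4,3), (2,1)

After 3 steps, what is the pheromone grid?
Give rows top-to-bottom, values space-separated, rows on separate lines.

After step 1: ants at (0,1),(3,3),(2,2)
  0 1 0 0
  0 0 0 0
  0 0 3 0
  0 0 0 1
  0 0 0 0
After step 2: ants at (0,2),(2,3),(1,2)
  0 0 1 0
  0 0 1 0
  0 0 2 1
  0 0 0 0
  0 0 0 0
After step 3: ants at (1,2),(2,2),(2,2)
  0 0 0 0
  0 0 2 0
  0 0 5 0
  0 0 0 0
  0 0 0 0

0 0 0 0
0 0 2 0
0 0 5 0
0 0 0 0
0 0 0 0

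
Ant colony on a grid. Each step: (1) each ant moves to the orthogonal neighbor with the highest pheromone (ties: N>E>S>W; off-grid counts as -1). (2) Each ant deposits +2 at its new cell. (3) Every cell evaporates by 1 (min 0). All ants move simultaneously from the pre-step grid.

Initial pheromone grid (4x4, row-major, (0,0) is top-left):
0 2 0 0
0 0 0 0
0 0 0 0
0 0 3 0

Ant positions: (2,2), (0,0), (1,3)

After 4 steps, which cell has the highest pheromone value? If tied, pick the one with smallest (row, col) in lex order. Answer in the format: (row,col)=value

Answer: (3,2)=3

Derivation:
Step 1: ant0:(2,2)->S->(3,2) | ant1:(0,0)->E->(0,1) | ant2:(1,3)->N->(0,3)
  grid max=4 at (3,2)
Step 2: ant0:(3,2)->N->(2,2) | ant1:(0,1)->E->(0,2) | ant2:(0,3)->S->(1,3)
  grid max=3 at (3,2)
Step 3: ant0:(2,2)->S->(3,2) | ant1:(0,2)->W->(0,1) | ant2:(1,3)->N->(0,3)
  grid max=4 at (3,2)
Step 4: ant0:(3,2)->N->(2,2) | ant1:(0,1)->E->(0,2) | ant2:(0,3)->S->(1,3)
  grid max=3 at (3,2)
Final grid:
  0 2 1 0
  0 0 0 1
  0 0 1 0
  0 0 3 0
Max pheromone 3 at (3,2)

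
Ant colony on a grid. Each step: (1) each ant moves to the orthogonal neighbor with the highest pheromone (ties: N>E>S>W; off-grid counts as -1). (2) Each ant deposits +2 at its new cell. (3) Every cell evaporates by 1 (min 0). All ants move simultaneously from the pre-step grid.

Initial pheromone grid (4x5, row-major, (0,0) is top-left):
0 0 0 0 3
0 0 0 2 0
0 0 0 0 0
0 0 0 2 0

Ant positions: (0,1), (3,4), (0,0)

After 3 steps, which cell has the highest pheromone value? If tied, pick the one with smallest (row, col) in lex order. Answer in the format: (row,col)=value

Step 1: ant0:(0,1)->E->(0,2) | ant1:(3,4)->W->(3,3) | ant2:(0,0)->E->(0,1)
  grid max=3 at (3,3)
Step 2: ant0:(0,2)->W->(0,1) | ant1:(3,3)->N->(2,3) | ant2:(0,1)->E->(0,2)
  grid max=2 at (0,1)
Step 3: ant0:(0,1)->E->(0,2) | ant1:(2,3)->S->(3,3) | ant2:(0,2)->W->(0,1)
  grid max=3 at (0,1)
Final grid:
  0 3 3 0 0
  0 0 0 0 0
  0 0 0 0 0
  0 0 0 3 0
Max pheromone 3 at (0,1)

Answer: (0,1)=3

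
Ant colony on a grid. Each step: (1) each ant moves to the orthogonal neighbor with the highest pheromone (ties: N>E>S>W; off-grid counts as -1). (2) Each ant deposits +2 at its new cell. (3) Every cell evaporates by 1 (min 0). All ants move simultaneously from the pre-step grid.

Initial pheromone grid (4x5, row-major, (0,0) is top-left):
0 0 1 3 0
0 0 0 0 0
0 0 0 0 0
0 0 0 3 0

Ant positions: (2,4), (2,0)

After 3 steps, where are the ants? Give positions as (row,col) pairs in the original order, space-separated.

Step 1: ant0:(2,4)->N->(1,4) | ant1:(2,0)->N->(1,0)
  grid max=2 at (0,3)
Step 2: ant0:(1,4)->N->(0,4) | ant1:(1,0)->N->(0,0)
  grid max=1 at (0,0)
Step 3: ant0:(0,4)->W->(0,3) | ant1:(0,0)->E->(0,1)
  grid max=2 at (0,3)

(0,3) (0,1)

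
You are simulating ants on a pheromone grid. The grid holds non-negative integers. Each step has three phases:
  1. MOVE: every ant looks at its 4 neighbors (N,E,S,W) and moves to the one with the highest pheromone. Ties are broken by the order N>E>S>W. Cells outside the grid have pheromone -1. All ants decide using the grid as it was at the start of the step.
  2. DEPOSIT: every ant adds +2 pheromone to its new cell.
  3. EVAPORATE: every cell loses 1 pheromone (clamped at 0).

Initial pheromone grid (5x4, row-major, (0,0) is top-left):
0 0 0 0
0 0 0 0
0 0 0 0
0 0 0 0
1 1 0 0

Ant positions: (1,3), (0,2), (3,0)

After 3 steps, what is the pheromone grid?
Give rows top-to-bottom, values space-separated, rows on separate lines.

After step 1: ants at (0,3),(0,3),(4,0)
  0 0 0 3
  0 0 0 0
  0 0 0 0
  0 0 0 0
  2 0 0 0
After step 2: ants at (1,3),(1,3),(3,0)
  0 0 0 2
  0 0 0 3
  0 0 0 0
  1 0 0 0
  1 0 0 0
After step 3: ants at (0,3),(0,3),(4,0)
  0 0 0 5
  0 0 0 2
  0 0 0 0
  0 0 0 0
  2 0 0 0

0 0 0 5
0 0 0 2
0 0 0 0
0 0 0 0
2 0 0 0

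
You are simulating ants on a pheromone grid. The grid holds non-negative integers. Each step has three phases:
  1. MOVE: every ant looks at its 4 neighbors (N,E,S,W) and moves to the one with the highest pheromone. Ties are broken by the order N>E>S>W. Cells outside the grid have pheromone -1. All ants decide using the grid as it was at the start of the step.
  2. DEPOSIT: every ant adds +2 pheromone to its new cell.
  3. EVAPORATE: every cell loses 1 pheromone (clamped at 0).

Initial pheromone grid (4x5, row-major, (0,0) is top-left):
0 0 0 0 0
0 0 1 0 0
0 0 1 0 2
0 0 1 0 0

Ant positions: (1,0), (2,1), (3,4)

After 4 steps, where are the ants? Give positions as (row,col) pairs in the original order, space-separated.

Step 1: ant0:(1,0)->N->(0,0) | ant1:(2,1)->E->(2,2) | ant2:(3,4)->N->(2,4)
  grid max=3 at (2,4)
Step 2: ant0:(0,0)->E->(0,1) | ant1:(2,2)->N->(1,2) | ant2:(2,4)->N->(1,4)
  grid max=2 at (2,4)
Step 3: ant0:(0,1)->E->(0,2) | ant1:(1,2)->S->(2,2) | ant2:(1,4)->S->(2,4)
  grid max=3 at (2,4)
Step 4: ant0:(0,2)->E->(0,3) | ant1:(2,2)->N->(1,2) | ant2:(2,4)->N->(1,4)
  grid max=2 at (2,4)

(0,3) (1,2) (1,4)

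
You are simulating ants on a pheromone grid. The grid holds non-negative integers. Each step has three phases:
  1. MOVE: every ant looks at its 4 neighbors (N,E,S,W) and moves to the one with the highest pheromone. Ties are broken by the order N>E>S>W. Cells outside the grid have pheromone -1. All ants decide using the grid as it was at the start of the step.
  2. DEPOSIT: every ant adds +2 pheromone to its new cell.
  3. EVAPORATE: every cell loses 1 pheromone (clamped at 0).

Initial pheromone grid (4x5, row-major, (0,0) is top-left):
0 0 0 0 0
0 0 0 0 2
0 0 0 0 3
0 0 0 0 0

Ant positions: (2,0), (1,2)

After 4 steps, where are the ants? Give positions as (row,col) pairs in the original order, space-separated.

Step 1: ant0:(2,0)->N->(1,0) | ant1:(1,2)->N->(0,2)
  grid max=2 at (2,4)
Step 2: ant0:(1,0)->N->(0,0) | ant1:(0,2)->E->(0,3)
  grid max=1 at (0,0)
Step 3: ant0:(0,0)->E->(0,1) | ant1:(0,3)->E->(0,4)
  grid max=1 at (0,1)
Step 4: ant0:(0,1)->E->(0,2) | ant1:(0,4)->S->(1,4)
  grid max=1 at (0,2)

(0,2) (1,4)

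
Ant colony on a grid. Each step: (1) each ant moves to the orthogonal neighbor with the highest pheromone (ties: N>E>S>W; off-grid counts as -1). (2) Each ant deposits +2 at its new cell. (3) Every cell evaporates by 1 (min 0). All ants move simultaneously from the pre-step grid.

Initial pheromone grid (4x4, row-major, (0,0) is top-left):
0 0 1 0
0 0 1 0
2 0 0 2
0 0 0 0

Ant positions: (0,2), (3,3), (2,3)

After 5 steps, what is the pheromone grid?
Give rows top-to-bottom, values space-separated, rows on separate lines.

After step 1: ants at (1,2),(2,3),(1,3)
  0 0 0 0
  0 0 2 1
  1 0 0 3
  0 0 0 0
After step 2: ants at (1,3),(1,3),(2,3)
  0 0 0 0
  0 0 1 4
  0 0 0 4
  0 0 0 0
After step 3: ants at (2,3),(2,3),(1,3)
  0 0 0 0
  0 0 0 5
  0 0 0 7
  0 0 0 0
After step 4: ants at (1,3),(1,3),(2,3)
  0 0 0 0
  0 0 0 8
  0 0 0 8
  0 0 0 0
After step 5: ants at (2,3),(2,3),(1,3)
  0 0 0 0
  0 0 0 9
  0 0 0 11
  0 0 0 0

0 0 0 0
0 0 0 9
0 0 0 11
0 0 0 0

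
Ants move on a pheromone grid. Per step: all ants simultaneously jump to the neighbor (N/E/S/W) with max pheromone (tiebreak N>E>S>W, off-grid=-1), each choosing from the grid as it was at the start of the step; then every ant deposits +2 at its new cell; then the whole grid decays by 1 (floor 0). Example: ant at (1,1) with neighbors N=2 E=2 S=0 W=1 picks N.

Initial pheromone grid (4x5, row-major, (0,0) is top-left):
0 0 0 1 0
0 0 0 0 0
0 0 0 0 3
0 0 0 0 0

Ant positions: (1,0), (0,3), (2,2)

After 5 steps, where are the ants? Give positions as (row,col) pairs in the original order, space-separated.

Step 1: ant0:(1,0)->N->(0,0) | ant1:(0,3)->E->(0,4) | ant2:(2,2)->N->(1,2)
  grid max=2 at (2,4)
Step 2: ant0:(0,0)->E->(0,1) | ant1:(0,4)->S->(1,4) | ant2:(1,2)->N->(0,2)
  grid max=1 at (0,1)
Step 3: ant0:(0,1)->E->(0,2) | ant1:(1,4)->S->(2,4) | ant2:(0,2)->W->(0,1)
  grid max=2 at (0,1)
Step 4: ant0:(0,2)->W->(0,1) | ant1:(2,4)->N->(1,4) | ant2:(0,1)->E->(0,2)
  grid max=3 at (0,1)
Step 5: ant0:(0,1)->E->(0,2) | ant1:(1,4)->S->(2,4) | ant2:(0,2)->W->(0,1)
  grid max=4 at (0,1)

(0,2) (2,4) (0,1)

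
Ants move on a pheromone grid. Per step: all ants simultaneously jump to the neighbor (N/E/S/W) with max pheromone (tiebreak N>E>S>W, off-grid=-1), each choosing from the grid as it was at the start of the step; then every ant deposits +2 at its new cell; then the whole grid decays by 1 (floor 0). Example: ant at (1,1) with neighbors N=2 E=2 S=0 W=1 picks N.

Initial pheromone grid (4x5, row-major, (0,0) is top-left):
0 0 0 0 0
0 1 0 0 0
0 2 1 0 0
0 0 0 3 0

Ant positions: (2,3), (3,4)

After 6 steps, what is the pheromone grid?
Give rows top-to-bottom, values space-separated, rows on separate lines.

After step 1: ants at (3,3),(3,3)
  0 0 0 0 0
  0 0 0 0 0
  0 1 0 0 0
  0 0 0 6 0
After step 2: ants at (2,3),(2,3)
  0 0 0 0 0
  0 0 0 0 0
  0 0 0 3 0
  0 0 0 5 0
After step 3: ants at (3,3),(3,3)
  0 0 0 0 0
  0 0 0 0 0
  0 0 0 2 0
  0 0 0 8 0
After step 4: ants at (2,3),(2,3)
  0 0 0 0 0
  0 0 0 0 0
  0 0 0 5 0
  0 0 0 7 0
After step 5: ants at (3,3),(3,3)
  0 0 0 0 0
  0 0 0 0 0
  0 0 0 4 0
  0 0 0 10 0
After step 6: ants at (2,3),(2,3)
  0 0 0 0 0
  0 0 0 0 0
  0 0 0 7 0
  0 0 0 9 0

0 0 0 0 0
0 0 0 0 0
0 0 0 7 0
0 0 0 9 0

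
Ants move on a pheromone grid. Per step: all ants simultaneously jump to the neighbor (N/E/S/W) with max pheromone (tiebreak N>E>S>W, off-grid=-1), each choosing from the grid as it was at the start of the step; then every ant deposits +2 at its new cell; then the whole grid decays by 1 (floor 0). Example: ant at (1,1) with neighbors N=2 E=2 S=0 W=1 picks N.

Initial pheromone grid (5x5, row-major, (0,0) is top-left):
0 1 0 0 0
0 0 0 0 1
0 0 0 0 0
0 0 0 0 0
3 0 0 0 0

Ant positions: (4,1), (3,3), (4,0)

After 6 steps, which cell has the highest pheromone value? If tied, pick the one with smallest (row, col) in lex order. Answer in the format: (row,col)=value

Answer: (4,0)=9

Derivation:
Step 1: ant0:(4,1)->W->(4,0) | ant1:(3,3)->N->(2,3) | ant2:(4,0)->N->(3,0)
  grid max=4 at (4,0)
Step 2: ant0:(4,0)->N->(3,0) | ant1:(2,3)->N->(1,3) | ant2:(3,0)->S->(4,0)
  grid max=5 at (4,0)
Step 3: ant0:(3,0)->S->(4,0) | ant1:(1,3)->N->(0,3) | ant2:(4,0)->N->(3,0)
  grid max=6 at (4,0)
Step 4: ant0:(4,0)->N->(3,0) | ant1:(0,3)->E->(0,4) | ant2:(3,0)->S->(4,0)
  grid max=7 at (4,0)
Step 5: ant0:(3,0)->S->(4,0) | ant1:(0,4)->S->(1,4) | ant2:(4,0)->N->(3,0)
  grid max=8 at (4,0)
Step 6: ant0:(4,0)->N->(3,0) | ant1:(1,4)->N->(0,4) | ant2:(3,0)->S->(4,0)
  grid max=9 at (4,0)
Final grid:
  0 0 0 0 1
  0 0 0 0 0
  0 0 0 0 0
  6 0 0 0 0
  9 0 0 0 0
Max pheromone 9 at (4,0)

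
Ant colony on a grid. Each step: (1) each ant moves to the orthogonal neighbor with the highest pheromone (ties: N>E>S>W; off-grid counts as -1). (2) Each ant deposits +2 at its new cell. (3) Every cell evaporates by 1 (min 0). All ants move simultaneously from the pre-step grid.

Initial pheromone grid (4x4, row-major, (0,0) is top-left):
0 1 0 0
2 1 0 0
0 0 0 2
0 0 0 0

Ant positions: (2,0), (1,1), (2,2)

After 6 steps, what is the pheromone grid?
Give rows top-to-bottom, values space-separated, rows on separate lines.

After step 1: ants at (1,0),(1,0),(2,3)
  0 0 0 0
  5 0 0 0
  0 0 0 3
  0 0 0 0
After step 2: ants at (0,0),(0,0),(1,3)
  3 0 0 0
  4 0 0 1
  0 0 0 2
  0 0 0 0
After step 3: ants at (1,0),(1,0),(2,3)
  2 0 0 0
  7 0 0 0
  0 0 0 3
  0 0 0 0
After step 4: ants at (0,0),(0,0),(1,3)
  5 0 0 0
  6 0 0 1
  0 0 0 2
  0 0 0 0
After step 5: ants at (1,0),(1,0),(2,3)
  4 0 0 0
  9 0 0 0
  0 0 0 3
  0 0 0 0
After step 6: ants at (0,0),(0,0),(1,3)
  7 0 0 0
  8 0 0 1
  0 0 0 2
  0 0 0 0

7 0 0 0
8 0 0 1
0 0 0 2
0 0 0 0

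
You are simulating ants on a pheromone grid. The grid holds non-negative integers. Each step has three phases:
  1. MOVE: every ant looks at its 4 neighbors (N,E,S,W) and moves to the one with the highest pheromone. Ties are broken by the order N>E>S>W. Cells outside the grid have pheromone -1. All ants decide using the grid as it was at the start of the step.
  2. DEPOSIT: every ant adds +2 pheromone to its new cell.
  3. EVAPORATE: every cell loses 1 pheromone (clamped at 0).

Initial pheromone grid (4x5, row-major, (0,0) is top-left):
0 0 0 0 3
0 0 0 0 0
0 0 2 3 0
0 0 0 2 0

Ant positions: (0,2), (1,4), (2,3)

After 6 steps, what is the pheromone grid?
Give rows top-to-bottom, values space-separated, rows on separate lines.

After step 1: ants at (0,3),(0,4),(3,3)
  0 0 0 1 4
  0 0 0 0 0
  0 0 1 2 0
  0 0 0 3 0
After step 2: ants at (0,4),(0,3),(2,3)
  0 0 0 2 5
  0 0 0 0 0
  0 0 0 3 0
  0 0 0 2 0
After step 3: ants at (0,3),(0,4),(3,3)
  0 0 0 3 6
  0 0 0 0 0
  0 0 0 2 0
  0 0 0 3 0
After step 4: ants at (0,4),(0,3),(2,3)
  0 0 0 4 7
  0 0 0 0 0
  0 0 0 3 0
  0 0 0 2 0
After step 5: ants at (0,3),(0,4),(3,3)
  0 0 0 5 8
  0 0 0 0 0
  0 0 0 2 0
  0 0 0 3 0
After step 6: ants at (0,4),(0,3),(2,3)
  0 0 0 6 9
  0 0 0 0 0
  0 0 0 3 0
  0 0 0 2 0

0 0 0 6 9
0 0 0 0 0
0 0 0 3 0
0 0 0 2 0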